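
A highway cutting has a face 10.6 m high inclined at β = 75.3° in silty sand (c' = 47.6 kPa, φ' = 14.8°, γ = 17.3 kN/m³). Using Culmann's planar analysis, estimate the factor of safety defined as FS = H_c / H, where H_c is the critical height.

H_c = (4c'/γ) · sinβ cosφ' / [1 − cos(β − φ')]
    = (4·47.6/17.3) · sin75.3°·cos14.8° / [1 − cos60.5°]
    = 11.006 · 0.9352 / 0.5076 = 20.28 m
FS = H_c / H = 20.28 / 10.6 = 1.913

FS = 1.91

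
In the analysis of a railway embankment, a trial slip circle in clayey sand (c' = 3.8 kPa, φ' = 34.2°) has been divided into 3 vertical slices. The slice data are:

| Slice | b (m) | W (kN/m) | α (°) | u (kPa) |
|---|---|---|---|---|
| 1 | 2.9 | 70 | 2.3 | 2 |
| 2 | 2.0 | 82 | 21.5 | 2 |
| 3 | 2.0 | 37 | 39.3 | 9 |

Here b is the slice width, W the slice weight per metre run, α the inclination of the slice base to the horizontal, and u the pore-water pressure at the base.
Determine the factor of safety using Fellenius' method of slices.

Ordinary method of slices: FS = Σ[c'·Δl_i + (W_i cosα_i − u_i·Δl_i)·tanφ'] / Σ W_i sinα_i, with Δl_i = b_i / cosα_i.
Slice 1: Δl = 2.9/cos2.3° = 2.902 m; N'_1 = 70·cos2.3° − 2·2.902 = 64.1; c'Δl = 11.03; W sinα = 2.8
Slice 2: Δl = 2.0/cos21.5° = 2.150 m; N'_2 = 82·cos21.5° − 2·2.150 = 72.0; c'Δl = 8.17; W sinα = 30.1
Slice 3: Δl = 2.0/cos39.3° = 2.585 m; N'_3 = 37·cos39.3° − 9·2.585 = 5.4; c'Δl = 9.82; W sinα = 23.4
Σc'Δl = 29.0 kN/m; ΣN' = 141.5 kN/m; ΣW sinα = 56.3 kN/m
Resisting = 29.0 + 141.5·tan34.2° = 29.0 + 96.2 = 125.2 kN/m
FS = 125.2 / 56.3 = 2.224

FS = 2.22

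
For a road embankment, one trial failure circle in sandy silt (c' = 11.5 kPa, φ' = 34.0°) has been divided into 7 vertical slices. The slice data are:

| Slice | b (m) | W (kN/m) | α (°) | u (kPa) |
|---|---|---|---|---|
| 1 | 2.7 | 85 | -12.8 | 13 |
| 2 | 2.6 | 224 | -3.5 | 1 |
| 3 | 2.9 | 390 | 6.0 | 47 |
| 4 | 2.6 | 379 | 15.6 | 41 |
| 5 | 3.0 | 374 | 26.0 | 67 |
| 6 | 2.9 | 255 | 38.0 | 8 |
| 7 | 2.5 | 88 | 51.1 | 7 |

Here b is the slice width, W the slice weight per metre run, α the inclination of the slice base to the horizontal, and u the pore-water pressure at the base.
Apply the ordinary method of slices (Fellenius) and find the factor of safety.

FS = 1.97

Ordinary method of slices: FS = Σ[c'·Δl_i + (W_i cosα_i − u_i·Δl_i)·tanφ'] / Σ W_i sinα_i, with Δl_i = b_i / cosα_i.
Slice 1: Δl = 2.7/cos(-12.8°) = 2.769 m; N'_1 = 85·cos(-12.8°) − 13·2.769 = 46.9; c'Δl = 31.84; W sinα = -18.8
Slice 2: Δl = 2.6/cos(-3.5°) = 2.605 m; N'_2 = 224·cos(-3.5°) − 1·2.605 = 221.0; c'Δl = 29.96; W sinα = -13.7
Slice 3: Δl = 2.9/cos6.0° = 2.916 m; N'_3 = 390·cos6.0° − 47·2.916 = 250.8; c'Δl = 33.53; W sinα = 40.8
Slice 4: Δl = 2.6/cos15.6° = 2.699 m; N'_4 = 379·cos15.6° − 41·2.699 = 254.4; c'Δl = 31.04; W sinα = 101.9
Slice 5: Δl = 3.0/cos26.0° = 3.338 m; N'_5 = 374·cos26.0° − 67·3.338 = 112.5; c'Δl = 38.38; W sinα = 164.0
Slice 6: Δl = 2.9/cos38.0° = 3.680 m; N'_6 = 255·cos38.0° − 8·3.680 = 171.5; c'Δl = 42.32; W sinα = 157.0
Slice 7: Δl = 2.5/cos51.1° = 3.981 m; N'_7 = 88·cos51.1° − 7·3.981 = 27.4; c'Δl = 45.78; W sinα = 68.5
Σc'Δl = 252.9 kN/m; ΣN' = 1084.5 kN/m; ΣW sinα = 499.6 kN/m
Resisting = 252.9 + 1084.5·tan34.0° = 252.9 + 731.5 = 984.3 kN/m
FS = 984.3 / 499.6 = 1.970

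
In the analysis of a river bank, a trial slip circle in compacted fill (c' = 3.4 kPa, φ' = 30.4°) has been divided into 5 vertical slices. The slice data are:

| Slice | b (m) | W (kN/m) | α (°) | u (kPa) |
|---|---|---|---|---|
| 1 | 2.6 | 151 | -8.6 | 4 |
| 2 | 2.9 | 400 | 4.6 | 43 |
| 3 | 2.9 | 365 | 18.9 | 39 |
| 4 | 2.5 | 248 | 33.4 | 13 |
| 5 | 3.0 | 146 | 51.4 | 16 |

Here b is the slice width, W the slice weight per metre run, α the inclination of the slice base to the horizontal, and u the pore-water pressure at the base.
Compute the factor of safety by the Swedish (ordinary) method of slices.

Ordinary method of slices: FS = Σ[c'·Δl_i + (W_i cosα_i − u_i·Δl_i)·tanφ'] / Σ W_i sinα_i, with Δl_i = b_i / cosα_i.
Slice 1: Δl = 2.6/cos(-8.6°) = 2.630 m; N'_1 = 151·cos(-8.6°) − 4·2.630 = 138.8; c'Δl = 8.94; W sinα = -22.6
Slice 2: Δl = 2.9/cos4.6° = 2.909 m; N'_2 = 400·cos4.6° − 43·2.909 = 273.6; c'Δl = 9.89; W sinα = 32.1
Slice 3: Δl = 2.9/cos18.9° = 3.065 m; N'_3 = 365·cos18.9° − 39·3.065 = 225.8; c'Δl = 10.42; W sinα = 118.2
Slice 4: Δl = 2.5/cos33.4° = 2.995 m; N'_4 = 248·cos33.4° − 13·2.995 = 168.1; c'Δl = 10.18; W sinα = 136.5
Slice 5: Δl = 3.0/cos51.4° = 4.809 m; N'_5 = 146·cos51.4° − 16·4.809 = 14.1; c'Δl = 16.35; W sinα = 114.1
Σc'Δl = 55.8 kN/m; ΣN' = 820.4 kN/m; ΣW sinα = 378.4 kN/m
Resisting = 55.8 + 820.4·tan30.4° = 55.8 + 481.3 = 537.1 kN/m
FS = 537.1 / 378.4 = 1.420

FS = 1.42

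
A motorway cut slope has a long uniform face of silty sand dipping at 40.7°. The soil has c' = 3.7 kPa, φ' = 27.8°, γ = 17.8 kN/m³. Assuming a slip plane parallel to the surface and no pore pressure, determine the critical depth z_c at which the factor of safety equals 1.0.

Setting FS = 1.00 in FS = [c' + γz cos²β tanφ'] / [γz sinβ cosβ] and solving for z:
z = c' / [γ cosβ (FS·sinβ − cosβ·tanφ')]
  = 3.7 / [17.8·cos40.7°·(1.00·sin40.7° − cos40.7°·tan27.8°)]
  = 3.7 / [17.8·0.7581·(1.00·0.6521 − 0.7581·0.5272)]
  = 3.7 / 3.4058 = 1.086 m

z_c = 1.09 m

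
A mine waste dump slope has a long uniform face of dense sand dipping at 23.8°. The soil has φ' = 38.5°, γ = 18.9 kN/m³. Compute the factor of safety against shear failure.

For a dry cohesionless infinite slope the factor of safety is FS = tanφ' / tanβ.
FS = tan38.5° / tan23.8° = 0.7954 / 0.4411 = 1.803

FS = 1.80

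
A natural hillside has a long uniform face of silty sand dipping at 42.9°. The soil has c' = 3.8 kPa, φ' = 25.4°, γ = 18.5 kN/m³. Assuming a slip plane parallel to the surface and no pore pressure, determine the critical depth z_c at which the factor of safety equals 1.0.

z_c = 0.84 m

Setting FS = 1.00 in FS = [c' + γz cos²β tanφ'] / [γz sinβ cosβ] and solving for z:
z = c' / [γ cosβ (FS·sinβ − cosβ·tanφ')]
  = 3.8 / [18.5·cos42.9°·(1.00·sin42.9° − cos42.9°·tan25.4°)]
  = 3.8 / [18.5·0.7325·(1.00·0.6807 − 0.7325·0.4748)]
  = 3.8 / 4.5113 = 0.842 m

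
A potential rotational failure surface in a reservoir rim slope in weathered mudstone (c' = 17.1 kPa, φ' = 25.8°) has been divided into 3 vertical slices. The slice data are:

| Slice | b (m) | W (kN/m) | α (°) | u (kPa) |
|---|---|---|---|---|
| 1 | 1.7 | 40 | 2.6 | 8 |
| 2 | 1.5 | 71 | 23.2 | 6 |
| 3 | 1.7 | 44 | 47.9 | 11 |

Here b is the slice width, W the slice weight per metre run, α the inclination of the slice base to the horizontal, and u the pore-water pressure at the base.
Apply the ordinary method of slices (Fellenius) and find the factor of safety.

FS = 2.25

Ordinary method of slices: FS = Σ[c'·Δl_i + (W_i cosα_i − u_i·Δl_i)·tanφ'] / Σ W_i sinα_i, with Δl_i = b_i / cosα_i.
Slice 1: Δl = 1.7/cos2.6° = 1.702 m; N'_1 = 40·cos2.6° − 8·1.702 = 26.3; c'Δl = 29.10; W sinα = 1.8
Slice 2: Δl = 1.5/cos23.2° = 1.632 m; N'_2 = 71·cos23.2° − 6·1.632 = 55.5; c'Δl = 27.91; W sinα = 28.0
Slice 3: Δl = 1.7/cos47.9° = 2.536 m; N'_3 = 44·cos47.9° − 11·2.536 = 1.6; c'Δl = 43.36; W sinα = 32.6
Σc'Δl = 100.4 kN/m; ΣN' = 83.4 kN/m; ΣW sinα = 62.4 kN/m
Resisting = 100.4 + 83.4·tan25.8° = 100.4 + 40.3 = 140.7 kN/m
FS = 140.7 / 62.4 = 2.254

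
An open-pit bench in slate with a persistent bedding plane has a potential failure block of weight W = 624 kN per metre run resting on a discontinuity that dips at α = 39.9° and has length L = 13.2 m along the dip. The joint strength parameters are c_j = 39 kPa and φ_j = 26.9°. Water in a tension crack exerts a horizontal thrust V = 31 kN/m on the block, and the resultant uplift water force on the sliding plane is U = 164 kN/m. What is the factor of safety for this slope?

Resolving the block weight along and normal to the plane and applying the Mohr–Coulomb strength on the joint:
N' = W cosα − U − V sinα = 624·cos39.9° − 164 − 31·sin39.9° = 294.8 kN/m
Driving force T = W sinα + V cosα = 624·sin39.9° + 31·cos39.9° = 424.0 kN/m
Resisting force R = c_j·L + N'·tanφ_j = 39·13.2 + 294.8·tan26.9° = 514.8 + 149.6 = 664.4 kN/m
FS = R / T = 664.4 / 424.0 = 1.567

FS = 1.57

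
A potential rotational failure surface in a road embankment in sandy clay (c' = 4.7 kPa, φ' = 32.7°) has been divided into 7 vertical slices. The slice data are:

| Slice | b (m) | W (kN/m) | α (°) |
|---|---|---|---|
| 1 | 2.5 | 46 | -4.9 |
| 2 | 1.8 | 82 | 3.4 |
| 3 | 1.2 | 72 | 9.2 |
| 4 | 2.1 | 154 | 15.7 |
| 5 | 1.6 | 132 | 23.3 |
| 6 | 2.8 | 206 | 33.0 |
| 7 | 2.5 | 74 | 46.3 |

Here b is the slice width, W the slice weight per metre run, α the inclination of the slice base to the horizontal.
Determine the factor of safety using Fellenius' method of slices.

FS = 1.92

Ordinary method of slices: FS = Σ[c'·Δl_i + (W_i cosα_i)·tanφ'] / Σ W_i sinα_i, with Δl_i = b_i / cosα_i.
Slice 1: Δl = 2.5/cos(-4.9°) = 2.509 m; N'_1 = 46·cos(-4.9°) = 45.8; c'Δl = 11.79; W sinα = -3.9
Slice 2: Δl = 1.8/cos3.4° = 1.803 m; N'_2 = 82·cos3.4° = 81.9; c'Δl = 8.47; W sinα = 4.9
Slice 3: Δl = 1.2/cos9.2° = 1.216 m; N'_3 = 72·cos9.2° = 71.1; c'Δl = 5.71; W sinα = 11.5
Slice 4: Δl = 2.1/cos15.7° = 2.181 m; N'_4 = 154·cos15.7° = 148.3; c'Δl = 10.25; W sinα = 41.7
Slice 5: Δl = 1.6/cos23.3° = 1.742 m; N'_5 = 132·cos23.3° = 121.2; c'Δl = 8.19; W sinα = 52.2
Slice 6: Δl = 2.8/cos33.0° = 3.339 m; N'_6 = 206·cos33.0° = 172.8; c'Δl = 15.69; W sinα = 112.2
Slice 7: Δl = 2.5/cos46.3° = 3.619 m; N'_7 = 74·cos46.3° = 51.1; c'Δl = 17.01; W sinα = 53.5
Σc'Δl = 77.1 kN/m; ΣN' = 692.1 kN/m; ΣW sinα = 272.0 kN/m
Resisting = 77.1 + 692.1·tan32.7° = 77.1 + 444.3 = 521.5 kN/m
FS = 521.5 / 272.0 = 1.917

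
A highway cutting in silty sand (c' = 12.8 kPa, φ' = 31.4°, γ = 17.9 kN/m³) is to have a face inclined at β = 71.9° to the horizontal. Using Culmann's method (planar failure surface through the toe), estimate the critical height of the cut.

Culmann's analysis gives the critical failure plane at α_cr = (β + φ')/2 = (71.9 + 31.4)/2 = 51.7°, and the critical height
H_c = (4c'/γ) · sinβ cosφ' / [1 − cos(β − φ')]
    = (4·12.8/17.9) · sin71.9°·cos31.4° / [1 − cos(40.5°)]
    = 2.860 · 0.9505·0.8536 / [1 − 0.7604]
    = 2.860 · 0.8113 / 0.2396
    = 9.69 m

H_c = 9.69 m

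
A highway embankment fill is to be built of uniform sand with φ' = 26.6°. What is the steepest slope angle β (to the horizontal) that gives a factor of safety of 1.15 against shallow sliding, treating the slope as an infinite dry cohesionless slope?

β = 23.5°

For an infinite dry cohesionless slope FS = tanφ'/tanβ, so tanβ = tanφ' / FS.
tanβ = tan26.6° / 1.15 = 0.5008 / 1.15 = 0.4354
β = arctan(0.4354) = 23.53°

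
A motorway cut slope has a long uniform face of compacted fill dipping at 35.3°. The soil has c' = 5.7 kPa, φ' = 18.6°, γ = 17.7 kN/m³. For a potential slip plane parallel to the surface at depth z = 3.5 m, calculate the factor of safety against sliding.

For an infinite slope with a slip plane parallel to the surface (no pore pressure): FS = [c' + γz cos²β tanφ'] / [γz sinβ cosβ].
γz = 17.7·3.5 = 61.95 kN/m²
Numerator = 5.7 + 61.95·cos²35.3°·tan18.6° = 5.7 + 61.95·0.6661·0.3365 = 19.587 kPa
Denominator = 61.95·sin35.3°·cos35.3° = 61.95·0.5779·0.8161 = 29.216 kPa
FS = 19.587 / 29.216 = 0.670

FS = 0.67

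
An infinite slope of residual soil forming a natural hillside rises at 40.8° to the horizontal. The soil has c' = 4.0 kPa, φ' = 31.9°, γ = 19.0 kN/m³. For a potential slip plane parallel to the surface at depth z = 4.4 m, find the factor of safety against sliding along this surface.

FS = 0.82

For an infinite slope with a slip plane parallel to the surface (no pore pressure): FS = [c' + γz cos²β tanφ'] / [γz sinβ cosβ].
γz = 19.0·4.4 = 83.60 kN/m²
Numerator = 4.0 + 83.60·cos²40.8°·tan31.9° = 4.0 + 83.60·0.5730·0.6224 = 33.819 kPa
Denominator = 83.60·sin40.8°·cos40.8° = 83.60·0.6534·0.7570 = 41.352 kPa
FS = 33.819 / 41.352 = 0.818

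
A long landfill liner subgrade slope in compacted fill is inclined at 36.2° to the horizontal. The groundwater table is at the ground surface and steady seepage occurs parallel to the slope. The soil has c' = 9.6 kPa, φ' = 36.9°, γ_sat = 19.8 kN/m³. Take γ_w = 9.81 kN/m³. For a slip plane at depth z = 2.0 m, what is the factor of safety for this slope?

FS = 1.03

With seepage parallel to the slope and the water table at the surface, the effective normal stress on the slip plane uses the buoyant unit weight γ' = γ_sat − γ_w while the driving shear stress uses γ_sat:
FS = [c' + γ' z cos²β tanφ'] / [γ_sat z sinβ cosβ]
γ' = 19.8 − 9.81 = 9.99 kN/m³
Numerator = 9.6 + 9.99·2.0·cos²36.2°·tan36.9° = 9.6 + 9.99·2.0·0.6512·0.7508 = 19.369 kPa
Denominator = 19.8·2.0·sin36.2°·cos36.2° = 19.8·2.0·0.5906·0.8070 = 18.873 kPa
FS = 19.369 / 18.873 = 1.026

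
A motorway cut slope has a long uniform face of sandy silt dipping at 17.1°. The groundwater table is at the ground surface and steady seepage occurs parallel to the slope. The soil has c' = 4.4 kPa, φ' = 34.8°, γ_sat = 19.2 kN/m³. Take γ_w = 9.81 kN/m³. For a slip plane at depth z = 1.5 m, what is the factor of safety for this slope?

With seepage parallel to the slope and the water table at the surface, the effective normal stress on the slip plane uses the buoyant unit weight γ' = γ_sat − γ_w while the driving shear stress uses γ_sat:
FS = [c' + γ' z cos²β tanφ'] / [γ_sat z sinβ cosβ]
γ' = 19.2 − 9.81 = 9.39 kN/m³
Numerator = 4.4 + 9.39·1.5·cos²17.1°·tan34.8° = 4.4 + 9.39·1.5·0.9135·0.6950 = 13.343 kPa
Denominator = 19.2·1.5·sin17.1°·cos17.1° = 19.2·1.5·0.2940·0.9558 = 8.094 kPa
FS = 13.343 / 8.094 = 1.648

FS = 1.65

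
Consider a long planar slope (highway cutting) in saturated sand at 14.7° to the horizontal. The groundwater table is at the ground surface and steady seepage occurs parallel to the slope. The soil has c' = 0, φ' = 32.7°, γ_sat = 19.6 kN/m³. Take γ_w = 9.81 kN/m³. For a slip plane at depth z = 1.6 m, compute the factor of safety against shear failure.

FS = 1.22

With seepage parallel to the slope and the water table at the surface, the effective normal stress on the slip plane uses the buoyant unit weight γ' = γ_sat − γ_w while the driving shear stress uses γ_sat:
FS = [c' + γ' z cos²β tanφ'] / [γ_sat z sinβ cosβ]
(For c' = 0 this reduces to FS = (γ'/γ_sat)·tanφ'/tanβ.)
γ' = 19.6 − 9.81 = 9.79 kN/m³
Numerator = 0.0 + 9.79·1.6·cos²14.7°·tan32.7° = 0.0 + 9.79·1.6·0.9356·0.6420 = 9.409 kPa
Denominator = 19.6·1.6·sin14.7°·cos14.7° = 19.6·1.6·0.2538·0.9673 = 7.697 kPa
FS = 9.409 / 7.697 = 1.222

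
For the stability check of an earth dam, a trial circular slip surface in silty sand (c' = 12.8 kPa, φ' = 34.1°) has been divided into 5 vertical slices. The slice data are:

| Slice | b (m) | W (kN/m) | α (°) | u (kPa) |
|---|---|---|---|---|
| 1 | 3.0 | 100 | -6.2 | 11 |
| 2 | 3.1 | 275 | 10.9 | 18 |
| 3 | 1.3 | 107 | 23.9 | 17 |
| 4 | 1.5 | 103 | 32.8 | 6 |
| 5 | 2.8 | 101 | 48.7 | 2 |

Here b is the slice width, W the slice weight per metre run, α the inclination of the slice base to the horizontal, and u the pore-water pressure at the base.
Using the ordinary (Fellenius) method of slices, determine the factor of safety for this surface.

Ordinary method of slices: FS = Σ[c'·Δl_i + (W_i cosα_i − u_i·Δl_i)·tanφ'] / Σ W_i sinα_i, with Δl_i = b_i / cosα_i.
Slice 1: Δl = 3.0/cos(-6.2°) = 3.018 m; N'_1 = 100·cos(-6.2°) − 11·3.018 = 66.2; c'Δl = 38.63; W sinα = -10.8
Slice 2: Δl = 3.1/cos10.9° = 3.157 m; N'_2 = 275·cos10.9° − 18·3.157 = 213.2; c'Δl = 40.41; W sinα = 52.0
Slice 3: Δl = 1.3/cos23.9° = 1.422 m; N'_3 = 107·cos23.9° − 17·1.422 = 73.7; c'Δl = 18.20; W sinα = 43.4
Slice 4: Δl = 1.5/cos32.8° = 1.785 m; N'_4 = 103·cos32.8° − 6·1.785 = 75.9; c'Δl = 22.84; W sinα = 55.8
Slice 5: Δl = 2.8/cos48.7° = 4.242 m; N'_5 = 101·cos48.7° − 2·4.242 = 58.2; c'Δl = 54.30; W sinα = 75.9
Σc'Δl = 174.4 kN/m; ΣN' = 487.1 kN/m; ΣW sinα = 216.2 kN/m
Resisting = 174.4 + 487.1·tan34.1° = 174.4 + 329.8 = 504.2 kN/m
FS = 504.2 / 216.2 = 2.332

FS = 2.33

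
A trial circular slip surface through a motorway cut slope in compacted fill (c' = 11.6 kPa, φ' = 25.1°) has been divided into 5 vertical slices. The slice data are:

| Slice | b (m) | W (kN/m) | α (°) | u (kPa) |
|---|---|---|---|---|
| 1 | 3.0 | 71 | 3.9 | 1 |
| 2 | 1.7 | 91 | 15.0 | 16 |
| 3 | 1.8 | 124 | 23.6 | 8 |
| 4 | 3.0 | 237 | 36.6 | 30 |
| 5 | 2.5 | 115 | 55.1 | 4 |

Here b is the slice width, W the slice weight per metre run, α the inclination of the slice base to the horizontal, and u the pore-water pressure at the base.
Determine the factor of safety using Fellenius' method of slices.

FS = 1.07

Ordinary method of slices: FS = Σ[c'·Δl_i + (W_i cosα_i − u_i·Δl_i)·tanφ'] / Σ W_i sinα_i, with Δl_i = b_i / cosα_i.
Slice 1: Δl = 3.0/cos3.9° = 3.007 m; N'_1 = 71·cos3.9° − 1·3.007 = 67.8; c'Δl = 34.88; W sinα = 4.8
Slice 2: Δl = 1.7/cos15.0° = 1.760 m; N'_2 = 91·cos15.0° − 16·1.760 = 59.7; c'Δl = 20.42; W sinα = 23.6
Slice 3: Δl = 1.8/cos23.6° = 1.964 m; N'_3 = 124·cos23.6° − 8·1.964 = 97.9; c'Δl = 22.79; W sinα = 49.6
Slice 4: Δl = 3.0/cos36.6° = 3.737 m; N'_4 = 237·cos36.6° − 30·3.737 = 78.2; c'Δl = 43.35; W sinα = 141.3
Slice 5: Δl = 2.5/cos55.1° = 4.370 m; N'_5 = 115·cos55.1° − 4·4.370 = 48.3; c'Δl = 50.69; W sinα = 94.3
Σc'Δl = 172.1 kN/m; ΣN' = 352.0 kN/m; ΣW sinα = 313.6 kN/m
Resisting = 172.1 + 352.0·tan25.1° = 172.1 + 164.9 = 337.0 kN/m
FS = 337.0 / 313.6 = 1.074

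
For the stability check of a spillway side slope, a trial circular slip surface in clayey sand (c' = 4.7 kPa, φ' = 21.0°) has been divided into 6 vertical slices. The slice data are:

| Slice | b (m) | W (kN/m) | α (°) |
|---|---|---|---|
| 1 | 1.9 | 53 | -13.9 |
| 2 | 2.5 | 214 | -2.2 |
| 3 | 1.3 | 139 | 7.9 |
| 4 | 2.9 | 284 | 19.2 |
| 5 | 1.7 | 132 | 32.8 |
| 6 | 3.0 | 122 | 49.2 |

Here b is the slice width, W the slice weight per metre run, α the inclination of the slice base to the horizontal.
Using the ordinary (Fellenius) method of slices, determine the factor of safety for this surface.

Ordinary method of slices: FS = Σ[c'·Δl_i + (W_i cosα_i)·tanφ'] / Σ W_i sinα_i, with Δl_i = b_i / cosα_i.
Slice 1: Δl = 1.9/cos(-13.9°) = 1.957 m; N'_1 = 53·cos(-13.9°) = 51.4; c'Δl = 9.20; W sinα = -12.7
Slice 2: Δl = 2.5/cos(-2.2°) = 2.502 m; N'_2 = 214·cos(-2.2°) = 213.8; c'Δl = 11.76; W sinα = -8.2
Slice 3: Δl = 1.3/cos7.9° = 1.312 m; N'_3 = 139·cos7.9° = 137.7; c'Δl = 6.17; W sinα = 19.1
Slice 4: Δl = 2.9/cos19.2° = 3.071 m; N'_4 = 284·cos19.2° = 268.2; c'Δl = 14.43; W sinα = 93.4
Slice 5: Δl = 1.7/cos32.8° = 2.022 m; N'_5 = 132·cos32.8° = 111.0; c'Δl = 9.51; W sinα = 71.5
Slice 6: Δl = 3.0/cos49.2° = 4.591 m; N'_6 = 122·cos49.2° = 79.7; c'Δl = 21.58; W sinα = 92.4
Σc'Δl = 72.6 kN/m; ΣN' = 861.8 kN/m; ΣW sinα = 255.4 kN/m
Resisting = 72.6 + 861.8·tan21.0° = 72.6 + 330.8 = 403.5 kN/m
FS = 403.5 / 255.4 = 1.580

FS = 1.58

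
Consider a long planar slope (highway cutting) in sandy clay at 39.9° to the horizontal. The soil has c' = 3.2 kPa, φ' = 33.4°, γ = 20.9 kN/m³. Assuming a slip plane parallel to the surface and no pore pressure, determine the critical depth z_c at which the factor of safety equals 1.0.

Setting FS = 1.00 in FS = [c' + γz cos²β tanφ'] / [γz sinβ cosβ] and solving for z:
z = c' / [γ cosβ (FS·sinβ − cosβ·tanφ')]
  = 3.2 / [20.9·cos39.9°·(1.00·sin39.9° − cos39.9°·tan33.4°)]
  = 3.2 / [20.9·0.7672·(1.00·0.6414 − 0.7672·0.6594)]
  = 3.2 / 2.1741 = 1.472 m

z_c = 1.47 m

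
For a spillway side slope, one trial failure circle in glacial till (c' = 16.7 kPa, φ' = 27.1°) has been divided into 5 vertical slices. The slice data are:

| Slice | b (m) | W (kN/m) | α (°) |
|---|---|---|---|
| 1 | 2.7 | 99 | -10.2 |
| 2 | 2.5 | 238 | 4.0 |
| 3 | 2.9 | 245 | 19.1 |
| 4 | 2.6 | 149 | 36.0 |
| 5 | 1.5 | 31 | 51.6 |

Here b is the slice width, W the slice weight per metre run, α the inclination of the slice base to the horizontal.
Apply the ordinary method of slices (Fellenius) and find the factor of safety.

Ordinary method of slices: FS = Σ[c'·Δl_i + (W_i cosα_i)·tanφ'] / Σ W_i sinα_i, with Δl_i = b_i / cosα_i.
Slice 1: Δl = 2.7/cos(-10.2°) = 2.743 m; N'_1 = 99·cos(-10.2°) = 97.4; c'Δl = 45.81; W sinα = -17.5
Slice 2: Δl = 2.5/cos4.0° = 2.506 m; N'_2 = 238·cos4.0° = 237.4; c'Δl = 41.85; W sinα = 16.6
Slice 3: Δl = 2.9/cos19.1° = 3.069 m; N'_3 = 245·cos19.1° = 231.5; c'Δl = 51.25; W sinα = 80.2
Slice 4: Δl = 2.6/cos36.0° = 3.214 m; N'_4 = 149·cos36.0° = 120.5; c'Δl = 53.67; W sinα = 87.6
Slice 5: Δl = 1.5/cos51.6° = 2.415 m; N'_5 = 31·cos51.6° = 19.3; c'Δl = 40.33; W sinα = 24.3
Σc'Δl = 232.9 kN/m; ΣN' = 706.2 kN/m; ΣW sinα = 191.1 kN/m
Resisting = 232.9 + 706.2·tan27.1° = 232.9 + 361.4 = 594.3 kN/m
FS = 594.3 / 191.1 = 3.110

FS = 3.11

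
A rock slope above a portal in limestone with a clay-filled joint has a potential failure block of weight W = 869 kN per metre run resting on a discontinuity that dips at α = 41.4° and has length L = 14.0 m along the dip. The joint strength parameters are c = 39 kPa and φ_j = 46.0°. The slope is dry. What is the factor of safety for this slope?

FS = 2.12

Resolving the block weight along and normal to the plane and applying the Mohr–Coulomb strength on the joint:
N' = W cosα = 869·cos41.4° = 651.8 kN/m
Driving force T = W sinα = 869·sin41.4° = 574.7 kN/m
Resisting force R = c·L + N'·tanφ_j = 39·14.0 + 651.8·tan46.0° = 546.0 + 675.0 = 1221.0 kN/m
FS = R / T = 1221.0 / 574.7 = 2.125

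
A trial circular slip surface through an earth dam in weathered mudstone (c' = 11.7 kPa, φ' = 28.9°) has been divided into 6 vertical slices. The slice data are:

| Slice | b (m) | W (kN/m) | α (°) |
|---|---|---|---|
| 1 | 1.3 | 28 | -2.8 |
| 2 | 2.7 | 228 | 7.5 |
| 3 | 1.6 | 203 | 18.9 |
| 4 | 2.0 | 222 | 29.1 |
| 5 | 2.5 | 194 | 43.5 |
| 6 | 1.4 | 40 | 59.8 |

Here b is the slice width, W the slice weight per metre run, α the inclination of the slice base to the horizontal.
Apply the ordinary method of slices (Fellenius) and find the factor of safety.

Ordinary method of slices: FS = Σ[c'·Δl_i + (W_i cosα_i)·tanφ'] / Σ W_i sinα_i, with Δl_i = b_i / cosα_i.
Slice 1: Δl = 1.3/cos(-2.8°) = 1.302 m; N'_1 = 28·cos(-2.8°) = 28.0; c'Δl = 15.23; W sinα = -1.4
Slice 2: Δl = 2.7/cos7.5° = 2.723 m; N'_2 = 228·cos7.5° = 226.0; c'Δl = 31.86; W sinα = 29.8
Slice 3: Δl = 1.6/cos18.9° = 1.691 m; N'_3 = 203·cos18.9° = 192.1; c'Δl = 19.79; W sinα = 65.8
Slice 4: Δl = 2.0/cos29.1° = 2.289 m; N'_4 = 222·cos29.1° = 194.0; c'Δl = 26.78; W sinα = 108.0
Slice 5: Δl = 2.5/cos43.5° = 3.446 m; N'_5 = 194·cos43.5° = 140.7; c'Δl = 40.32; W sinα = 133.5
Slice 6: Δl = 1.4/cos59.8° = 2.783 m; N'_6 = 40·cos59.8° = 20.1; c'Δl = 32.56; W sinα = 34.6
Σc'Δl = 166.5 kN/m; ΣN' = 800.9 kN/m; ΣW sinα = 370.2 kN/m
Resisting = 166.5 + 800.9·tan28.9° = 166.5 + 442.1 = 608.7 kN/m
FS = 608.7 / 370.2 = 1.644

FS = 1.64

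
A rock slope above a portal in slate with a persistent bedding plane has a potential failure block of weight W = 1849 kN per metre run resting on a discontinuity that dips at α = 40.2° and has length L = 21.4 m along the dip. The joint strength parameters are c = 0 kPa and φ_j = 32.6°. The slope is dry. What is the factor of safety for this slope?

FS = 0.76

Resolving the block weight along and normal to the plane and applying the Mohr–Coulomb strength on the joint:
N' = W cosα = 1849·cos40.2° = 1412.3 kN/m
Driving force T = W sinα = 1849·sin40.2° = 1193.5 kN/m
Resisting force R = c·L + N'·tanφ_j = 0·21.4 + 1412.3·tan32.6° = 0.0 + 903.2 = 903.2 kN/m
FS = R / T = 903.2 / 1193.5 = 0.757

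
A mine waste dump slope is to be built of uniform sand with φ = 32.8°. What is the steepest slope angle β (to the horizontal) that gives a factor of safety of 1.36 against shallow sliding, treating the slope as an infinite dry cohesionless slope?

β = 25.4°

For an infinite dry cohesionless slope FS = tanφ/tanβ, so tanβ = tanφ / FS.
tanβ = tan32.8° / 1.36 = 0.6445 / 1.36 = 0.4739
β = arctan(0.4739) = 25.35°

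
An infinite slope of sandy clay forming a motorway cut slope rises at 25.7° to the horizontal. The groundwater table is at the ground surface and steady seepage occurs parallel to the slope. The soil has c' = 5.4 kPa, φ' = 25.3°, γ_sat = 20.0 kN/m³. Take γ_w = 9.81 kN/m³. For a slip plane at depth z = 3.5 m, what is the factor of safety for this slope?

FS = 0.70

With seepage parallel to the slope and the water table at the surface, the effective normal stress on the slip plane uses the buoyant unit weight γ' = γ_sat − γ_w while the driving shear stress uses γ_sat:
FS = [c' + γ' z cos²β tanφ'] / [γ_sat z sinβ cosβ]
γ' = 20.0 − 9.81 = 10.19 kN/m³
Numerator = 5.4 + 10.19·3.5·cos²25.7°·tan25.3° = 5.4 + 10.19·3.5·0.8119·0.4727 = 19.088 kPa
Denominator = 20.0·3.5·sin25.7°·cos25.7° = 20.0·3.5·0.4337·0.9011 = 27.353 kPa
FS = 19.088 / 27.353 = 0.698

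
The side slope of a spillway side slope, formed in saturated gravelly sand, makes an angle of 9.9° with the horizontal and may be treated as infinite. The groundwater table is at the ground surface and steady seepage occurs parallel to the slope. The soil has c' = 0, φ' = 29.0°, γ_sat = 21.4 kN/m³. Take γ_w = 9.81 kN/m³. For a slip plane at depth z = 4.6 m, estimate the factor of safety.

With seepage parallel to the slope and the water table at the surface, the effective normal stress on the slip plane uses the buoyant unit weight γ' = γ_sat − γ_w while the driving shear stress uses γ_sat:
FS = [c' + γ' z cos²β tanφ'] / [γ_sat z sinβ cosβ]
(For c' = 0 this reduces to FS = (γ'/γ_sat)·tanφ'/tanβ.)
γ' = 21.4 − 9.81 = 11.59 kN/m³
Numerator = 0.0 + 11.59·4.6·cos²9.9°·tan29.0° = 0.0 + 11.59·4.6·0.9704·0.5543 = 28.679 kPa
Denominator = 21.4·4.6·sin9.9°·cos9.9° = 21.4·4.6·0.1719·0.9851 = 16.673 kPa
FS = 28.679 / 16.673 = 1.720

FS = 1.72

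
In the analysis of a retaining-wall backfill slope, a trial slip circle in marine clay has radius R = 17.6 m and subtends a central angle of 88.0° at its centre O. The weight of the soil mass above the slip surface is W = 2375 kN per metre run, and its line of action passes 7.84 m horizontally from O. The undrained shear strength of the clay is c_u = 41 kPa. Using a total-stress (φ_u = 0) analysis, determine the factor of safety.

Taking moments about the centre O, the resisting moment is provided by the undrained shear strength acting along the arc:
Arc length L_a = R·θ = 17.6·(88.0°·π/180) = 17.6·1.5359 = 27.03 m
M_R = c_u·L_a·R = 41·27.03·17.6 = 19506.0 kN·m/m
M_D = W·d = 2375·7.84 = 18620.0 kN·m/m
FS = M_R / M_D = 19506.0 / 18620.0 = 1.048

FS = 1.05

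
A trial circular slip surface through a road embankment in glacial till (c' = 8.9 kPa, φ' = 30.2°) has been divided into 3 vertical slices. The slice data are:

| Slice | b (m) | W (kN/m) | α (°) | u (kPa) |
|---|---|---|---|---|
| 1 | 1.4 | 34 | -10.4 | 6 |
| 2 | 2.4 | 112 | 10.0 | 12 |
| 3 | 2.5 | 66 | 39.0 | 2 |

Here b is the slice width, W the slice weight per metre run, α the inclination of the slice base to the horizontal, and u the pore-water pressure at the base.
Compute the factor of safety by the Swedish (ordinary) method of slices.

Ordinary method of slices: FS = Σ[c'·Δl_i + (W_i cosα_i − u_i·Δl_i)·tanφ'] / Σ W_i sinα_i, with Δl_i = b_i / cosα_i.
Slice 1: Δl = 1.4/cos(-10.4°) = 1.423 m; N'_1 = 34·cos(-10.4°) − 6·1.423 = 24.9; c'Δl = 12.67; W sinα = -6.1
Slice 2: Δl = 2.4/cos10.0° = 2.437 m; N'_2 = 112·cos10.0° − 12·2.437 = 81.1; c'Δl = 21.69; W sinα = 19.4
Slice 3: Δl = 2.5/cos39.0° = 3.217 m; N'_3 = 66·cos39.0° − 2·3.217 = 44.9; c'Δl = 28.63; W sinα = 41.5
Σc'Δl = 63.0 kN/m; ΣN' = 150.8 kN/m; ΣW sinα = 54.8 kN/m
Resisting = 63.0 + 150.8·tan30.2° = 63.0 + 87.8 = 150.8 kN/m
FS = 150.8 / 54.8 = 2.749

FS = 2.75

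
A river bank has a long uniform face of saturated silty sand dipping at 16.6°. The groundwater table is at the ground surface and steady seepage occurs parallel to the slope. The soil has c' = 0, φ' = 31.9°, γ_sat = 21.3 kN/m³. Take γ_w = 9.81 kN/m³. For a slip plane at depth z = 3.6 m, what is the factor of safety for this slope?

FS = 1.13

With seepage parallel to the slope and the water table at the surface, the effective normal stress on the slip plane uses the buoyant unit weight γ' = γ_sat − γ_w while the driving shear stress uses γ_sat:
FS = [c' + γ' z cos²β tanφ'] / [γ_sat z sinβ cosβ]
(For c' = 0 this reduces to FS = (γ'/γ_sat)·tanφ'/tanβ.)
γ' = 21.3 − 9.81 = 11.49 kN/m³
Numerator = 0.0 + 11.49·3.6·cos²16.6°·tan31.9° = 0.0 + 11.49·3.6·0.9184·0.6224 = 23.645 kPa
Denominator = 21.3·3.6·sin16.6°·cos16.6° = 21.3·3.6·0.2857·0.9583 = 20.994 kPa
FS = 23.645 / 20.994 = 1.126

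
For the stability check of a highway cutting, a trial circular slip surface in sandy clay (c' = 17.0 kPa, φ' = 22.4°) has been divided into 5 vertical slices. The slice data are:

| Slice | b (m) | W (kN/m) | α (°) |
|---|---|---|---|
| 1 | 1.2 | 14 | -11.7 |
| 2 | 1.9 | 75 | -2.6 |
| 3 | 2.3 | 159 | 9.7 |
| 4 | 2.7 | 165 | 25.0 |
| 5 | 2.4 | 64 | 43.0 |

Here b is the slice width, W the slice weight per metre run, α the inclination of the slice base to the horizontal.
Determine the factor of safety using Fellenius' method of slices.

FS = 2.85

Ordinary method of slices: FS = Σ[c'·Δl_i + (W_i cosα_i)·tanφ'] / Σ W_i sinα_i, with Δl_i = b_i / cosα_i.
Slice 1: Δl = 1.2/cos(-11.7°) = 1.225 m; N'_1 = 14·cos(-11.7°) = 13.7; c'Δl = 20.83; W sinα = -2.8
Slice 2: Δl = 1.9/cos(-2.6°) = 1.902 m; N'_2 = 75·cos(-2.6°) = 74.9; c'Δl = 32.33; W sinα = -3.4
Slice 3: Δl = 2.3/cos9.7° = 2.333 m; N'_3 = 159·cos9.7° = 156.7; c'Δl = 39.67; W sinα = 26.8
Slice 4: Δl = 2.7/cos25.0° = 2.979 m; N'_4 = 165·cos25.0° = 149.5; c'Δl = 50.65; W sinα = 69.7
Slice 5: Δl = 2.4/cos43.0° = 3.282 m; N'_5 = 64·cos43.0° = 46.8; c'Δl = 55.79; W sinα = 43.6
Σc'Δl = 199.3 kN/m; ΣN' = 441.7 kN/m; ΣW sinα = 133.9 kN/m
Resisting = 199.3 + 441.7·tan22.4° = 199.3 + 182.1 = 381.3 kN/m
FS = 381.3 / 133.9 = 2.847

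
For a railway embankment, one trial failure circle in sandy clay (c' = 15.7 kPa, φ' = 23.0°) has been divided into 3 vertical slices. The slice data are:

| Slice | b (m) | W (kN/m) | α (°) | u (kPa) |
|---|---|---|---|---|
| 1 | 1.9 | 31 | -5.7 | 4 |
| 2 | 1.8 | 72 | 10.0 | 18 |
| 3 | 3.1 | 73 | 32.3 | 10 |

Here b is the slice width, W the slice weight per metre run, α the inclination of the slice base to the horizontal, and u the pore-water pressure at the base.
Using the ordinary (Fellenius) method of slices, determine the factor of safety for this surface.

Ordinary method of slices: FS = Σ[c'·Δl_i + (W_i cosα_i − u_i·Δl_i)·tanφ'] / Σ W_i sinα_i, with Δl_i = b_i / cosα_i.
Slice 1: Δl = 1.9/cos(-5.7°) = 1.909 m; N'_1 = 31·cos(-5.7°) − 4·1.909 = 23.2; c'Δl = 29.98; W sinα = -3.1
Slice 2: Δl = 1.8/cos10.0° = 1.828 m; N'_2 = 72·cos10.0° − 18·1.828 = 38.0; c'Δl = 28.70; W sinα = 12.5
Slice 3: Δl = 3.1/cos32.3° = 3.668 m; N'_3 = 73·cos32.3° − 10·3.668 = 25.0; c'Δl = 57.58; W sinα = 39.0
Σc'Δl = 116.3 kN/m; ΣN' = 86.2 kN/m; ΣW sinα = 48.4 kN/m
Resisting = 116.3 + 86.2·tan23.0° = 116.3 + 36.6 = 152.9 kN/m
FS = 152.9 / 48.4 = 3.156

FS = 3.16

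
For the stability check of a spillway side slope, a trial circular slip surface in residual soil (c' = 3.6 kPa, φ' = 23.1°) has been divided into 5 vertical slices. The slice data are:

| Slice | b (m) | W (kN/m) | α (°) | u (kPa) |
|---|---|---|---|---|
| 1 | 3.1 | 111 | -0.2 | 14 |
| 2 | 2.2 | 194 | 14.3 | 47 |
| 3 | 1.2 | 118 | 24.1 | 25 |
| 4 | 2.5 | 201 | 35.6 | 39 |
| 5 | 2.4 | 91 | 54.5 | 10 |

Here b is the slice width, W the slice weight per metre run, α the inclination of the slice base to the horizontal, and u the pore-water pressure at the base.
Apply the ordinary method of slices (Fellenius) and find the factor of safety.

FS = 0.59

Ordinary method of slices: FS = Σ[c'·Δl_i + (W_i cosα_i − u_i·Δl_i)·tanφ'] / Σ W_i sinα_i, with Δl_i = b_i / cosα_i.
Slice 1: Δl = 3.1/cos(-0.2°) = 3.100 m; N'_1 = 111·cos(-0.2°) − 14·3.100 = 67.6; c'Δl = 11.16; W sinα = -0.4
Slice 2: Δl = 2.2/cos14.3° = 2.270 m; N'_2 = 194·cos14.3° − 47·2.270 = 81.3; c'Δl = 8.17; W sinα = 47.9
Slice 3: Δl = 1.2/cos24.1° = 1.315 m; N'_3 = 118·cos24.1° − 25·1.315 = 74.8; c'Δl = 4.73; W sinα = 48.2
Slice 4: Δl = 2.5/cos35.6° = 3.075 m; N'_4 = 201·cos35.6° − 39·3.075 = 43.5; c'Δl = 11.07; W sinα = 117.0
Slice 5: Δl = 2.4/cos54.5° = 4.133 m; N'_5 = 91·cos54.5° − 10·4.133 = 11.5; c'Δl = 14.88; W sinα = 74.1
Σc'Δl = 50.0 kN/m; ΣN' = 278.8 kN/m; ΣW sinα = 286.8 kN/m
Resisting = 50.0 + 278.8·tan23.1° = 50.0 + 118.9 = 168.9 kN/m
FS = 168.9 / 286.8 = 0.589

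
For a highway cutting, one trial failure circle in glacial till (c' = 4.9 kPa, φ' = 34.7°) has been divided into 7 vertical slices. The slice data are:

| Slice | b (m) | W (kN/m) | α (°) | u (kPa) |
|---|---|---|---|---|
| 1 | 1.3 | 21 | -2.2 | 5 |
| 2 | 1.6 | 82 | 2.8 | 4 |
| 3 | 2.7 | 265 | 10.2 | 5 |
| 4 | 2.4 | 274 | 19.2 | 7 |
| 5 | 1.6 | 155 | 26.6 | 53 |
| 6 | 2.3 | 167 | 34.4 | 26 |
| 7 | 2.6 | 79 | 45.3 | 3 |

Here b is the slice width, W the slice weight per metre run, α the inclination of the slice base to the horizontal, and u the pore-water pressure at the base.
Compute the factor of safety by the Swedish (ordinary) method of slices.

FS = 1.63

Ordinary method of slices: FS = Σ[c'·Δl_i + (W_i cosα_i − u_i·Δl_i)·tanφ'] / Σ W_i sinα_i, with Δl_i = b_i / cosα_i.
Slice 1: Δl = 1.3/cos(-2.2°) = 1.301 m; N'_1 = 21·cos(-2.2°) − 5·1.301 = 14.5; c'Δl = 6.37; W sinα = -0.8
Slice 2: Δl = 1.6/cos2.8° = 1.602 m; N'_2 = 82·cos2.8° − 4·1.602 = 75.5; c'Δl = 7.85; W sinα = 4.0
Slice 3: Δl = 2.7/cos10.2° = 2.743 m; N'_3 = 265·cos10.2° − 5·2.743 = 247.1; c'Δl = 13.44; W sinα = 46.9
Slice 4: Δl = 2.4/cos19.2° = 2.541 m; N'_4 = 274·cos19.2° − 7·2.541 = 241.0; c'Δl = 12.45; W sinα = 90.1
Slice 5: Δl = 1.6/cos26.6° = 1.789 m; N'_5 = 155·cos26.6° − 53·1.789 = 43.8; c'Δl = 8.77; W sinα = 69.4
Slice 6: Δl = 2.3/cos34.4° = 2.787 m; N'_6 = 167·cos34.4° − 26·2.787 = 65.3; c'Δl = 13.66; W sinα = 94.3
Slice 7: Δl = 2.6/cos45.3° = 3.696 m; N'_7 = 79·cos45.3° − 3·3.696 = 44.5; c'Δl = 18.11; W sinα = 56.2
Σc'Δl = 80.7 kN/m; ΣN' = 731.6 kN/m; ΣW sinα = 360.1 kN/m
Resisting = 80.7 + 731.6·tan34.7° = 80.7 + 506.6 = 587.2 kN/m
FS = 587.2 / 360.1 = 1.631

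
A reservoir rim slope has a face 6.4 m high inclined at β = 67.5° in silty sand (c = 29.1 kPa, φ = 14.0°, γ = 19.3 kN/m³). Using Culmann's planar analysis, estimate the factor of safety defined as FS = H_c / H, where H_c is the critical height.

FS = 2.08

H_c = (4c/γ) · sinβ cosφ / [1 − cos(β − φ)]
    = (4·29.1/19.3) · sin67.5°·cos14.0° / [1 − cos53.5°]
    = 6.031 · 0.8964 / 0.4052 = 13.34 m
FS = H_c / H = 13.34 / 6.4 = 2.085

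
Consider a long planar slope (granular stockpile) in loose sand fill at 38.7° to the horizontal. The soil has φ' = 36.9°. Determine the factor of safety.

For a dry cohesionless infinite slope the factor of safety is FS = tanφ' / tanβ.
FS = tan36.9° / tan38.7° = 0.7508 / 0.8012 = 0.937

FS = 0.94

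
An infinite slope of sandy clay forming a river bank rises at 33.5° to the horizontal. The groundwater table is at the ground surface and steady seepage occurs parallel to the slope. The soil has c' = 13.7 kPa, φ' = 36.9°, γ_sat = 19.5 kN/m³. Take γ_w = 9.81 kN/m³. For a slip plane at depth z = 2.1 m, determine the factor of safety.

FS = 1.29

With seepage parallel to the slope and the water table at the surface, the effective normal stress on the slip plane uses the buoyant unit weight γ' = γ_sat − γ_w while the driving shear stress uses γ_sat:
FS = [c' + γ' z cos²β tanφ'] / [γ_sat z sinβ cosβ]
γ' = 19.5 − 9.81 = 9.69 kN/m³
Numerator = 13.7 + 9.69·2.1·cos²33.5°·tan36.9° = 13.7 + 9.69·2.1·0.6954·0.7508 = 24.324 kPa
Denominator = 19.5·2.1·sin33.5°·cos33.5° = 19.5·2.1·0.5519·0.8339 = 18.847 kPa
FS = 24.324 / 18.847 = 1.291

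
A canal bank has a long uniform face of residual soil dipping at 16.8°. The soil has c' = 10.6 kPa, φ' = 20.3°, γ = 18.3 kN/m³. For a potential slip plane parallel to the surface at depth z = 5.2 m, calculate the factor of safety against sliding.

FS = 1.63

For an infinite slope with a slip plane parallel to the surface (no pore pressure): FS = [c' + γz cos²β tanφ'] / [γz sinβ cosβ].
γz = 18.3·5.2 = 95.16 kN/m²
Numerator = 10.6 + 95.16·cos²16.8°·tan20.3° = 10.6 + 95.16·0.9165·0.3699 = 42.860 kPa
Denominator = 95.16·sin16.8°·cos16.8° = 95.16·0.2890·0.9573 = 26.330 kPa
FS = 42.860 / 26.330 = 1.628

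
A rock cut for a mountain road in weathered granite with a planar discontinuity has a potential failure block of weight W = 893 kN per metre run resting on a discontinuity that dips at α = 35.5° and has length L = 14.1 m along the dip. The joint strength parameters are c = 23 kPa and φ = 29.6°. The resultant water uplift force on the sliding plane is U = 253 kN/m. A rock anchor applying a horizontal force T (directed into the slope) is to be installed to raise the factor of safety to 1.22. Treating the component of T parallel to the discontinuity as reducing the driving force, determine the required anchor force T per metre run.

Resolving forces along and normal to the sliding plane, with the horizontal anchor force T adding T·sinα to the effective normal force and T·cosα acting up the plane against the driving force:
FS = [cL + (W cosα − U + T sinα) tanφ] / [W sinα − T cosα]
Without the anchor: N' = 474.0 kN/m, driving T_d = 518.6 kN/m, resisting R = 23·14.1 + 474.0·tan29.6° = 593.6 kN/m, FS = 1.14.
Setting FS = 1.22 and solving for T:
1.22·(518.6 − T cos35.5°) = 593.6 + T sin35.5°·tan29.6°
T·(sin35.5°·tan29.6° + 1.22·cos35.5°) = 1.22·518.6 − 593.6
T·(0.5807·0.5681 + 1.22·0.8141) = 632.7 − 593.6 = 39.1
T·1.3231 = 39.1
T = 29.5 kN/m

T = 30 kN/m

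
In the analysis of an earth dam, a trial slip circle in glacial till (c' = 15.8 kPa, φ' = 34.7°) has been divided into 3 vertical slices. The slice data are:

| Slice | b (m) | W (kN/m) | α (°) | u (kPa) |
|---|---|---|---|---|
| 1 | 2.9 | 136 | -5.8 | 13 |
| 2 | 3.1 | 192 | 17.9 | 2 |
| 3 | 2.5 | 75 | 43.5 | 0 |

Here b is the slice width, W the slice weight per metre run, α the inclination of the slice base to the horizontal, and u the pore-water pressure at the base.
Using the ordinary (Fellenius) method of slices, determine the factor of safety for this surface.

Ordinary method of slices: FS = Σ[c'·Δl_i + (W_i cosα_i − u_i·Δl_i)·tanφ'] / Σ W_i sinα_i, with Δl_i = b_i / cosα_i.
Slice 1: Δl = 2.9/cos(-5.8°) = 2.915 m; N'_1 = 136·cos(-5.8°) − 13·2.915 = 97.4; c'Δl = 46.06; W sinα = -13.7
Slice 2: Δl = 3.1/cos17.9° = 3.258 m; N'_2 = 192·cos17.9° − 2·3.258 = 176.2; c'Δl = 51.47; W sinα = 59.0
Slice 3: Δl = 2.5/cos43.5° = 3.446 m; N'_3 = 75·cos43.5° − 0·3.446 = 54.4; c'Δl = 54.45; W sinα = 51.6
Σc'Δl = 152.0 kN/m; ΣN' = 328.0 kN/m; ΣW sinα = 96.9 kN/m
Resisting = 152.0 + 328.0·tan34.7° = 152.0 + 227.1 = 379.1 kN/m
FS = 379.1 / 96.9 = 3.912

FS = 3.91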